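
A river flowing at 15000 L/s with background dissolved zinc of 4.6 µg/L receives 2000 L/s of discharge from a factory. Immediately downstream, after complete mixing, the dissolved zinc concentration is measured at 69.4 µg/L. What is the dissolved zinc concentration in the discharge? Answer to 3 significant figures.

Mass balance: 15000·4.600 + 2000·Cₑ = 17000·69.40
→ Cₑ = (17000·69.40 − 15000·4.600) / 2000 = 555.4 µg/L.

555 µg/L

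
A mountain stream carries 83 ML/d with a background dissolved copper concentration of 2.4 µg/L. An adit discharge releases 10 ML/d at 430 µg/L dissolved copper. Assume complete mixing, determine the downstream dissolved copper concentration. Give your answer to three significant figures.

48.4 µg/L

Mixed concentration C = ΣQC/ΣQ = (83.00·2.400 + 10.00·430.0) / 93.00 = 4499/93.00 = 48.38 µg/L.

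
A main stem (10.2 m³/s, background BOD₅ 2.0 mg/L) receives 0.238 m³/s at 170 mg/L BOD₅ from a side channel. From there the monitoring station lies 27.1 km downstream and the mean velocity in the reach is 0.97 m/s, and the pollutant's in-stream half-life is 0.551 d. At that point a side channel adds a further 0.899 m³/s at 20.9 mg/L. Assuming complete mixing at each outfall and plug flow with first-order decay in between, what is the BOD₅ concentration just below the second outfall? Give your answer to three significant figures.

5.23 mg/L

After mixing, C = (10.20·2.000 + 0.2380·170.0) / 10.44 = 60.86/10.44 = 5.831 mg/L; combined flow 10.44 m³/s.
Travel time t = 27.1·1000 / 0.97 = 27940 s = 7.761 h.
Half-life 0.551 d → k = ln 2 / 0.551 = 1.258 d⁻¹.
Applying C = C₀e^(−kt): 5.831 × 0.6658 = 3.882 mg/L.
At the second outfall, C = (10.44·3.882 + 0.8990·20.90) / (10.44 + 0.8990) = 5.231 mg/L.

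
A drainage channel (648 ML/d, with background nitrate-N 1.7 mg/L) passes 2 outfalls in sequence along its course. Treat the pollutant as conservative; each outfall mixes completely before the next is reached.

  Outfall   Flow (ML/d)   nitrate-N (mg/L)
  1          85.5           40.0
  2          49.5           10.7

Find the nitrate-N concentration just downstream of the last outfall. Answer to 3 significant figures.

6.45 mg/L

Below outfall 1: Q → 733.5 ML/d, C = (648.0·1.700 + 85.50·40.00)/733.5 = 6.164 mg/L.
Below outfall 2: Q → 783.0 ML/d, C = (733.5·6.164 + 49.50·10.70)/783.0 = 6.451 mg/L.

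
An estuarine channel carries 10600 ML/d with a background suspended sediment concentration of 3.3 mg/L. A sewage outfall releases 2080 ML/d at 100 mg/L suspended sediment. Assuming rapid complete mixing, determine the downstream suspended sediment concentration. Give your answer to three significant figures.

Conservation of mass: C = (10600·3.300 + 2080·100.0) / 12680 = 243000/12680 = 19.16 mg/L.

19.2 mg/L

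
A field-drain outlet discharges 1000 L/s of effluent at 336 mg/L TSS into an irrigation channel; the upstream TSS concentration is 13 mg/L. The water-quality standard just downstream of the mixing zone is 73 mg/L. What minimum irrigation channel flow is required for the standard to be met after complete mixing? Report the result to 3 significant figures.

Set C_mix = 73: (Q·13.00 + 1000·336.0) / (Q + 1000) = 73
→ Q = 1000·(336.0 − 73)/(73 − 13.00) = 4383 L/s.

4380 L/s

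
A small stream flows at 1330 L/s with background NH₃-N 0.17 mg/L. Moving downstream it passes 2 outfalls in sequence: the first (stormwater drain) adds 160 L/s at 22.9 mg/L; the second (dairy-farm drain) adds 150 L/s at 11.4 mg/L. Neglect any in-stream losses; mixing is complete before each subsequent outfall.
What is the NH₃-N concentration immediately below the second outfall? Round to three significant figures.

After outfall 1: Q = 1330 + 160.0 = 1490 L/s; C = (1330·0.1700 + 160.0·22.90)/1490 = 2.611 mg/L.
After outfall 2: Q = 1490 + 150.0 = 1640 L/s; C = (1490·2.611 + 150.0·11.40)/1640 = 3.415 mg/L.

3.41 mg/L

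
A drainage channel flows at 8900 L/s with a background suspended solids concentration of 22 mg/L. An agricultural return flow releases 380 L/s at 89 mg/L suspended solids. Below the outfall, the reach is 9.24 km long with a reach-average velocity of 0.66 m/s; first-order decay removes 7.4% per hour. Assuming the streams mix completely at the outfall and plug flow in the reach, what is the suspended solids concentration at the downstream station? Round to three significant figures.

18.3 mg/L

Mixed concentration C = ΣQC/ΣQ = (8900·22.00 + 380.0·89.00) / 9280 = 229600/9280 = 24.74 mg/L.
Travel time t = 9.24·1000 / 0.66 = 14000 s = 3.889 h.
7.4%/h lost → k = −ln(1 − 0.074) = 0.07688 h⁻¹.
Applying C = C₀e^(−kt): 24.74 × 0.7416 = 18.35 mg/L.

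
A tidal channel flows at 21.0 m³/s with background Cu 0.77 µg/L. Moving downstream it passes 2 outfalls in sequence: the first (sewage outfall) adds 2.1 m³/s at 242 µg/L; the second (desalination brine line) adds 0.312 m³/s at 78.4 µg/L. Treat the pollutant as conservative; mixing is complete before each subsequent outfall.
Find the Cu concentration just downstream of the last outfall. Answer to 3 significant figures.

23.4 µg/L

Below outfall 1: Q → 23.10 m³/s, C = (21.00·0.7700 + 2.100·242.0)/23.10 = 22.70 µg/L.
Below outfall 2: Q → 23.41 m³/s, C = (23.10·22.70 + 0.3120·78.40)/23.41 = 23.44 µg/L.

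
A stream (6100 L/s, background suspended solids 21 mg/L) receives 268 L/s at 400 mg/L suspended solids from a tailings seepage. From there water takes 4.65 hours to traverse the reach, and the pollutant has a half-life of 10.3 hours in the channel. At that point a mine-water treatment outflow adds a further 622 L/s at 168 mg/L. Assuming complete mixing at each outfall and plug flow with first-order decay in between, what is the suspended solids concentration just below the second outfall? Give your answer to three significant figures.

39.6 mg/L

After mixing, C = (6100·21.00 + 268.0·400.0) / 6368 = 235300/6368 = 36.95 mg/L; combined flow 6368 L/s.
Half-life 10.3 h → k = ln 2 / 10.3 = 0.06730 h⁻¹ = 1.615 d⁻¹.
First-order decay: C = 36.95·exp(−k·t) = 36.95·0.7313 = 27.02 mg/L.
At the second outfall, C = (6368·27.02 + 622.0·168.0) / (6368 + 622.0) = 39.57 mg/L.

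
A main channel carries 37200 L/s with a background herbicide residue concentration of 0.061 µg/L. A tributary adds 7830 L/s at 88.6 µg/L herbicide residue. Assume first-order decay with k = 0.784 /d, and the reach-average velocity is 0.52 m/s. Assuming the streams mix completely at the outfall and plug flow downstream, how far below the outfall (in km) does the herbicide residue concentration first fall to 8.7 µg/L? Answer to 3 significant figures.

32.9 km

Mass balance: C = (37200·0.06100 + 7830·88.60) / 45030 = 696000/45030 = 15.46 µg/L.
Set 15.46·exp(−k·t) = 8.7 → t = ln(15.46/8.7)/k = 63340 s = 17.59 h.
Distance = v·t = 0.52·63340 = 32930 m = 32.93 km.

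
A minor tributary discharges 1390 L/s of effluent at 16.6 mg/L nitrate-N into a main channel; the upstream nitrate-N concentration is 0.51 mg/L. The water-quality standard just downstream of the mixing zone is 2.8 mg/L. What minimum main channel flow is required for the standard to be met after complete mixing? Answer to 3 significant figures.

Set C_mix = 2.8: (Q·0.5100 + 1390·16.60) / (Q + 1390) = 2.8
→ Q = 1390·(16.60 − 2.8)/(2.8 − 0.5100) = 8376 L/s.

8380 L/s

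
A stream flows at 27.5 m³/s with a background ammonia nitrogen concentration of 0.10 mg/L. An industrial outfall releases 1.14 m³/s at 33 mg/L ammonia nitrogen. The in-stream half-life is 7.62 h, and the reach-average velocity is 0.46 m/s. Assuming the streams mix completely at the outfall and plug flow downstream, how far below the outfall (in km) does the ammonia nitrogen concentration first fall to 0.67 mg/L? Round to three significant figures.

Conservation of mass: C = (27.50·0.1000 + 1.140·33.00) / 28.64 = 40.37/28.64 = 1.410 mg/L.
Half-life 7.62 h → k = ln 2 / 7.62 = 0.09096 h⁻¹ = 2.183 d⁻¹.
Set 1.410·exp(−k·t) = 0.67 → t = ln(1.410/0.67)/k = 29440 s = 8.176 h.
Distance = v·t = 0.46·29440 = 13540 m = 13.54 km.

13.5 km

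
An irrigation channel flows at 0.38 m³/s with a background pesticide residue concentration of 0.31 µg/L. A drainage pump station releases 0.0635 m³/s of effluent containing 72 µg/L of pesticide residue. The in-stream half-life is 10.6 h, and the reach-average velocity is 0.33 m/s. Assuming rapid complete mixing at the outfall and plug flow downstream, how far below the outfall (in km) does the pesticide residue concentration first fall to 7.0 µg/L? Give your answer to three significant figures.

7.49 km

Mass balance: C = (0.3800·0.3100 + 0.06350·72.00) / 0.4435 = 4.690/0.4435 = 10.57 µg/L.
Half-life 10.6 h → k = ln 2 / 10.6 = 0.06539 h⁻¹ = 1.569 d⁻¹.
Set 10.57·exp(−k·t) = 7.0 → t = ln(10.57/7.0)/k = 22710 s = 6.309 h.
Distance = v·t = 0.33·22710 = 7495 m = 7.495 km.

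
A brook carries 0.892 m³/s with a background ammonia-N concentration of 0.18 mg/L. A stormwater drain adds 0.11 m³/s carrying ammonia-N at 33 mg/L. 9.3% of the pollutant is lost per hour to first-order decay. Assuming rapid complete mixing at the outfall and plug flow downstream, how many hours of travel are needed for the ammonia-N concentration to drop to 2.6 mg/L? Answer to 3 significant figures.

3.84 h

Flow-weighted average: C = (0.8920·0.1800 + 0.1100·33.00) / 1.002 = 3.791/1.002 = 3.783 mg/L.
9.3%/h lost → k = −ln(1 − 0.093) = 0.09761 h⁻¹.
3.783·exp(−k·t) = 2.6 → t = ln(3.783/2.6)/k = 13830 s = 3.842 h.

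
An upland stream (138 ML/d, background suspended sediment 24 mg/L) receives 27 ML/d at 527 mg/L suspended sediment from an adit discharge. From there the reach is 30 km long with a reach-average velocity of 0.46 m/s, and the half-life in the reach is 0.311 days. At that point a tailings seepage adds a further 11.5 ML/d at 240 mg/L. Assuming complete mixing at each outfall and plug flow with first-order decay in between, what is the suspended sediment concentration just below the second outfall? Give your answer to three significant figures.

Mixed concentration C = ΣQC/ΣQ = (138.0·24.00 + 27.00·527.0) / 165.0 = 17540/165.0 = 106.3 mg/L; combined flow 165.0 ML/d.
Travel time t = 30·1000 / 0.46 = 65220 s = 18.12 h.
Half-life 0.311 d → k = ln 2 / 0.311 = 2.229 d⁻¹.
Decay over the reach: 106.3·exp(−kt) = 106.3·0.1859 = 19.77 mg/L.
Second outfall: C = (165.0·19.77 + 11.50·240.0)/176.5 = 34.12 mg/L.

34.1 mg/L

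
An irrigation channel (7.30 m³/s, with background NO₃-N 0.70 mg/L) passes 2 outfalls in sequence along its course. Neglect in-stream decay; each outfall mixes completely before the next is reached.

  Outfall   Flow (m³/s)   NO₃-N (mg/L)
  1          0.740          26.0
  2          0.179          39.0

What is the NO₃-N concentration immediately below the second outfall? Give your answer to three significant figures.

3.81 mg/L

Outfall 1: combined Q = 8.040 m³/s; C = (7.300·0.7000 + 0.7400·26.00)/8.040 = 3.029 mg/L.
Outfall 2: combined Q = 8.219 m³/s; C = (8.040·3.029 + 0.1790·39.00)/8.219 = 3.812 mg/L.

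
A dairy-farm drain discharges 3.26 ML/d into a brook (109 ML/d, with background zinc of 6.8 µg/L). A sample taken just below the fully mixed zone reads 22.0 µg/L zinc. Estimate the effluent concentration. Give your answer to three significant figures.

Mass balance: 109.0·6.800 + 3.260·Cₑ = 112.3·22.00
→ Cₑ = (112.3·22.00 − 109.0·6.800) / 3.260 = 530.2 µg/L.

530 µg/L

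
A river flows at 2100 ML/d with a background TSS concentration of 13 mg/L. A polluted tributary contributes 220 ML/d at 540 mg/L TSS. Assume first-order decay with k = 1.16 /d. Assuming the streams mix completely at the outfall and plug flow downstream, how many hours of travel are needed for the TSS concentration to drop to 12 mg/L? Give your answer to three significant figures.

34.3 h

Mixed concentration C = ΣQC/ΣQ = (2100·13.00 + 220.0·540.0) / 2320 = 146100/2320 = 62.97 mg/L.
62.97·exp(−k·t) = 12 → t = ln(62.97/12)/k = 123500 s = 34.30 h.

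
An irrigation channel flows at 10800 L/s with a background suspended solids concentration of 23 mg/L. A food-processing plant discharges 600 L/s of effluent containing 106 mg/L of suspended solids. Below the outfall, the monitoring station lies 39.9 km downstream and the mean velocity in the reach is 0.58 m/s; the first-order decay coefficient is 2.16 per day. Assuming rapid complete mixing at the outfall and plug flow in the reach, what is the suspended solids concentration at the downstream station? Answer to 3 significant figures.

After mixing, C = (10800·23.00 + 600.0·106.0) / 11400 = 312000/11400 = 27.37 mg/L.
Travel time t = 39.9·1000 / 0.58 = 68790 s = 19.11 h.
Decay over the reach: 27.37·exp(−kt) = 27.37·0.1791 = 4.902 mg/L.

4.90 mg/L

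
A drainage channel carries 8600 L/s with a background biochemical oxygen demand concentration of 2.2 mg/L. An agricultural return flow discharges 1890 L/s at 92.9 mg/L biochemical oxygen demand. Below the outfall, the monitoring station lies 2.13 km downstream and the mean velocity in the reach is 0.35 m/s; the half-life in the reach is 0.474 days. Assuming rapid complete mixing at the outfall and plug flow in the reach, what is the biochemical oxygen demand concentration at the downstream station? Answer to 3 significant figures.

Mass balance: C = (8600·2.200 + 1890·92.90) / 10490 = 194500/10490 = 18.54 mg/L.
Travel time t = 2.13·1000 / 0.35 = 6086 s = 1.690 h.
Half-life 0.474 d → k = ln 2 / 0.474 = 1.462 d⁻¹.
After decay, C = 18.54 × e^(−kt) = 18.54 × 0.9021 = 16.73 mg/L.

16.7 mg/L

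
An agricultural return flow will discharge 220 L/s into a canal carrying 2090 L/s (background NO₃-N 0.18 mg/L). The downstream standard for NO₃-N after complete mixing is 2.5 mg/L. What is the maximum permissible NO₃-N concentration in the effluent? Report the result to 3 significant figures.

24.5 mg/L

At the limit, (Qr·Cr + Qe·Cₑ)/(Qr + Qe) = 2.5:
Cₑ = (2310·2.5 − 2090·0.1800) / 220.0 = 24.54 mg/L.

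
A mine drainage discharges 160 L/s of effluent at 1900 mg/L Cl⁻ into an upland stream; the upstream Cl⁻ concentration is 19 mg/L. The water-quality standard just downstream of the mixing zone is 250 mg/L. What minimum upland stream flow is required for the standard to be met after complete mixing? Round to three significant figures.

Set C_mix = 250: (Q·19.00 + 160.0·1900) / (Q + 160.0) = 250
→ Q = 160.0·(1900 − 250)/(250 − 19.00) = 1143 L/s.

1140 L/s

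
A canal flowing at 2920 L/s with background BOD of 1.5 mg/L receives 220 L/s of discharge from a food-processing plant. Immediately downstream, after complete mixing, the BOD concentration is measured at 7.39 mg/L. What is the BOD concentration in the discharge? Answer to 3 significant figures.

Mass balance: 2920·1.500 + 220.0·Cₑ = 3140·7.390
→ Cₑ = (3140·7.390 − 2920·1.500) / 220.0 = 85.57 mg/L.

85.6 mg/L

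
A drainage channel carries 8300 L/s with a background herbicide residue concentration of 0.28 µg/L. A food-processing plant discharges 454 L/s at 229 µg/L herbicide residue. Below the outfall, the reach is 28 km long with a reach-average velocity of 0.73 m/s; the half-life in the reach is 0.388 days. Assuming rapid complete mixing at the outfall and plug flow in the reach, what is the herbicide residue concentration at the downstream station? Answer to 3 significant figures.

5.49 µg/L

Flow-weighted average: C = (8300·0.2800 + 454.0·229.0) / 8754 = 106300/8754 = 12.14 µg/L.
Travel time t = 28·1000 / 0.73 = 38360 s = 10.65 h.
Half-life 0.388 d → k = ln 2 / 0.388 = 1.786 d⁻¹.
After decay, C = 12.14 × e^(−kt) = 12.14 × 0.4525 = 5.494 µg/L.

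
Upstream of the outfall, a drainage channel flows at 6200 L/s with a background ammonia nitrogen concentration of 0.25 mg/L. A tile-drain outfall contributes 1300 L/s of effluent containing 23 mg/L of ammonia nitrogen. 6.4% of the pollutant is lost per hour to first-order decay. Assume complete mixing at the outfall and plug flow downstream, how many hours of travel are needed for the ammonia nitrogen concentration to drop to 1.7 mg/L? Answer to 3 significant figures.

Mass balance: C = (6200·0.2500 + 1300·23.00) / 7500 = 31450/7500 = 4.193 mg/L.
6.4%/h lost → k = −ln(1 − 0.064) = 0.06614 h⁻¹.
4.193·exp(−k·t) = 1.7 → t = ln(4.193/1.7)/k = 49140 s = 13.65 h.

13.7 h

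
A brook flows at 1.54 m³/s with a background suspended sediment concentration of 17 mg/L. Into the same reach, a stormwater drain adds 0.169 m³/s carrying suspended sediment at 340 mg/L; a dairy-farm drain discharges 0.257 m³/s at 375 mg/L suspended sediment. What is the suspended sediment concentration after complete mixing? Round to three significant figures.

91.6 mg/L

Flow-weighted average: C = (1.540·17.00 + 0.1690·340.0 + 0.2570·375.0) / 1.966 = 180.0/1.966 = 91.56 mg/L.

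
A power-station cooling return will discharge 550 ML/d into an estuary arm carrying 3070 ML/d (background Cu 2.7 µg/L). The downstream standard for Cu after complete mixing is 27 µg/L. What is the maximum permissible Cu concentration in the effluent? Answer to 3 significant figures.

At the limit, (Qr·Cr + Qe·Cₑ)/(Qr + Qe) = 27:
Cₑ = (3620·27 − 3070·2.700) / 550.0 = 162.6 µg/L.

163 µg/L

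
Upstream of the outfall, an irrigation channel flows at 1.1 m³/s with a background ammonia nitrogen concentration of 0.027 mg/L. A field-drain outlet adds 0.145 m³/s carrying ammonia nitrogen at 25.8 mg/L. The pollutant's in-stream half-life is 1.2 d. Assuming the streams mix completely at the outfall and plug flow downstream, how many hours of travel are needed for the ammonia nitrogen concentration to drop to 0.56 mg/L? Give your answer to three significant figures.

Mixed concentration C = ΣQC/ΣQ = (1.100·0.02700 + 0.1450·25.80) / 1.245 = 3.771/1.245 = 3.029 mg/L.
Half-life 1.2 d → k = ln 2 / 1.2 = 0.5776 d⁻¹.
3.029·exp(−k·t) = 0.56 → t = ln(3.029/0.56)/k = 252500 s = 70.13 h.

70.1 h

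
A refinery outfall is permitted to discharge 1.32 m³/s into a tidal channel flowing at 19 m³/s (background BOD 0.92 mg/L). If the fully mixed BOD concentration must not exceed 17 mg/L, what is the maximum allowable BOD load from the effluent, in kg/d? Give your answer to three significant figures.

Mass balance at the limit: 19.00·0.9200 + 1.320·Cₑ = 20.32·17 → Cₑ = 248.5 mg/L.
Load = 1.320 m³/s × 248.5 g/m³ × 86 400 s/d = 28340 kg/d.

28300 kg/d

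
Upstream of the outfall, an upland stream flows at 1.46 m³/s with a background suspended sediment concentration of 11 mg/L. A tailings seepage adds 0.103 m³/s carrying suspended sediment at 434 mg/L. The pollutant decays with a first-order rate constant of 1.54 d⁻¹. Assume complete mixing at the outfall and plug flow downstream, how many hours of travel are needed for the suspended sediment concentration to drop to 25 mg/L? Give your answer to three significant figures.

6.88 h

Flow-weighted average: C = (1.460·11.00 + 0.1030·434.0) / 1.563 = 60.76/1.563 = 38.88 mg/L.
38.88·exp(−k·t) = 25 → t = ln(38.88/25)/k = 24770 s = 6.880 h.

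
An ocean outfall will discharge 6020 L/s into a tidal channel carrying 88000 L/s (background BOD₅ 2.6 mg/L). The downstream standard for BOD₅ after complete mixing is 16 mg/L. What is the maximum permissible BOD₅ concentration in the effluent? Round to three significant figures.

At the limit, (Qr·Cr + Qe·Cₑ)/(Qr + Qe) = 16:
Cₑ = (94020·16 − 88000·2.600) / 6020 = 211.9 mg/L.

212 mg/L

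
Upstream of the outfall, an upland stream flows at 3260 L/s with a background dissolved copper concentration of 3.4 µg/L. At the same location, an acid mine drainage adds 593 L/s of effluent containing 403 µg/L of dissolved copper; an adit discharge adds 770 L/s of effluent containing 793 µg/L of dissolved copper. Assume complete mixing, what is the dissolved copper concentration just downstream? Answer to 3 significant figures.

Flow-weighted average: C = (3260·3.400 + 593.0·403.0 + 770.0·793.0) / 4623 = 860700/4623 = 186.2 µg/L.

186 µg/L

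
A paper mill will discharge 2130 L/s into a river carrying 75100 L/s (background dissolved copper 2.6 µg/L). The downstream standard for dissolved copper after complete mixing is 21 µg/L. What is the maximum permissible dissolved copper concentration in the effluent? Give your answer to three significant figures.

670 µg/L

At the limit, (Qr·Cr + Qe·Cₑ)/(Qr + Qe) = 21:
Cₑ = (77230·21 − 75100·2.600) / 2130 = 669.8 µg/L.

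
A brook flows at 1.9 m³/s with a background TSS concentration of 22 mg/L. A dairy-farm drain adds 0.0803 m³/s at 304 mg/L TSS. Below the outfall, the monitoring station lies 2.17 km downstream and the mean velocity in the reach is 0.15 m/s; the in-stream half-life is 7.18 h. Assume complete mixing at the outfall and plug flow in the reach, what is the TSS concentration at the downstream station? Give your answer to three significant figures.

22.7 mg/L

Mass balance: C = (1.900·22.00 + 0.08030·304.0) / 1.980 = 66.21/1.980 = 33.43 mg/L.
Travel time t = 2.17·1000 / 0.15 = 14470 s = 4.019 h.
Half-life 7.18 h → k = ln 2 / 7.18 = 0.09654 h⁻¹ = 2.317 d⁻¹.
After decay, C = 33.43 × e^(−kt) = 33.43 × 0.6785 = 22.68 mg/L.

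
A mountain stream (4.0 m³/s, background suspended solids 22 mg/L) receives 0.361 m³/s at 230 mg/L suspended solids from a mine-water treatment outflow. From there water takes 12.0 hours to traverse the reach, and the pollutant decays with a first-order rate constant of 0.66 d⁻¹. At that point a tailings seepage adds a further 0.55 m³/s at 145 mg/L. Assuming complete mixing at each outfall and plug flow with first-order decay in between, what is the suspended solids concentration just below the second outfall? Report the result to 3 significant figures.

Flow-weighted average: C = (4.000·22.00 + 0.3610·230.0) / 4.361 = 171.0/4.361 = 39.22 mg/L; combined flow 4.361 m³/s.
Decay over the reach: 39.22·exp(−kt) = 39.22·0.7189 = 28.19 mg/L.
At the second outfall, C = (4.361·28.19 + 0.5500·145.0) / (4.361 + 0.5500) = 41.28 mg/L.

41.3 mg/L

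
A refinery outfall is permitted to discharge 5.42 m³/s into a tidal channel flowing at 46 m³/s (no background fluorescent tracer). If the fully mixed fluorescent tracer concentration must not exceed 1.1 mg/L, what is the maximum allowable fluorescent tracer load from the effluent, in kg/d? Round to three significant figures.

4890 kg/d

Mass balance at the limit: 46.00·0 + 5.420·Cₑ = 51.42·1.1 → Cₑ = 10.44 mg/L.
Load = 5.420 m³/s × 10.44 g/m³ × 86 400 s/d = 4887 kg/d.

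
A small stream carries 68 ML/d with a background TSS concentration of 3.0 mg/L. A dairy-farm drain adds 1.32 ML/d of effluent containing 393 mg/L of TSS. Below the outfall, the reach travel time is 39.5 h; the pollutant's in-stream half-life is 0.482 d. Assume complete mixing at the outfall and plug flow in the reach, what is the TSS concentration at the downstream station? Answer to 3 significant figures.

0.978 mg/L

Conservation of mass: C = (68.00·3.000 + 1.320·393.0) / 69.32 = 722.8/69.32 = 10.43 mg/L.
Half-life 0.482 d → k = ln 2 / 0.482 = 1.438 d⁻¹.
First-order decay: C = 10.43·exp(−k·t) = 10.43·0.09378 = 0.9778 mg/L.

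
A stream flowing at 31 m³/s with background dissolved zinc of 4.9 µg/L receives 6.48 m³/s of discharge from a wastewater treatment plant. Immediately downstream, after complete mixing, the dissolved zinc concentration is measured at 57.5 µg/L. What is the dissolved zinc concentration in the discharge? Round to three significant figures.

Mass balance: 31.00·4.900 + 6.480·Cₑ = 37.48·57.50
→ Cₑ = (37.48·57.50 − 31.00·4.900) / 6.480 = 309.1 µg/L.

309 µg/L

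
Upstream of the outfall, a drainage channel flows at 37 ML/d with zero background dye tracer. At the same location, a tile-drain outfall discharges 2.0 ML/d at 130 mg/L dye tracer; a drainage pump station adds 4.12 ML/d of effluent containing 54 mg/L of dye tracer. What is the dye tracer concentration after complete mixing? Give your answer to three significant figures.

After mixing, C = (37.00·0 + 2.000·130.0 + 4.120·54.00) / 43.12 = 482.5/43.12 = 11.19 mg/L.

11.2 mg/L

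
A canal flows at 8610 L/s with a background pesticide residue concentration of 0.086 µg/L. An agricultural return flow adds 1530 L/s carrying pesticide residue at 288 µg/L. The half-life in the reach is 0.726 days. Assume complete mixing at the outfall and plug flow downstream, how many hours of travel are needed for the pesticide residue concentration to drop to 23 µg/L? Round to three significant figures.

16.0 h

After mixing, C = (8610·0.08600 + 1530·288.0) / 10140 = 441400/10140 = 43.53 µg/L.
Half-life 0.726 d → k = ln 2 / 0.726 = 0.9547 d⁻¹.
43.53·exp(−k·t) = 23 → t = ln(43.53/23)/k = 57730 s = 16.04 h.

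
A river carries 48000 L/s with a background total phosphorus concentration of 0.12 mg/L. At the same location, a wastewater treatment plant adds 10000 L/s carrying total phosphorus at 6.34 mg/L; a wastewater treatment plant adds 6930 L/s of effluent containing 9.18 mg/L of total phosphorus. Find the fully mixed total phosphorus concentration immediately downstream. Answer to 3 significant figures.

2.04 mg/L

After mixing, C = (48000·0.1200 + 10000·6.340 + 6930·9.180) / 64930 = 132800/64930 = 2.045 mg/L.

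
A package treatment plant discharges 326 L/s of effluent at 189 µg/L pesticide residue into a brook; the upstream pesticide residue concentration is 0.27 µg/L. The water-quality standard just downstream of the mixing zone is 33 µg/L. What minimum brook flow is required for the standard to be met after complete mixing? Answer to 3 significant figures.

1550 L/s

Set C_mix = 33: (Q·0.2700 + 326.0·189.0) / (Q + 326.0) = 33
→ Q = 326.0·(189.0 − 33)/(33 − 0.2700) = 1554 L/s.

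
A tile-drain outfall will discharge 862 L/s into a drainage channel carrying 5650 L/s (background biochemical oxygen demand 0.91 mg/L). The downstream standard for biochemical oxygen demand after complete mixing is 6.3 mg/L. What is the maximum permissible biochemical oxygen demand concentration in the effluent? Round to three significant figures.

At the limit, (Qr·Cr + Qe·Cₑ)/(Qr + Qe) = 6.3:
Cₑ = (6512·6.3 − 5650·0.9100) / 862.0 = 41.63 mg/L.

41.6 mg/L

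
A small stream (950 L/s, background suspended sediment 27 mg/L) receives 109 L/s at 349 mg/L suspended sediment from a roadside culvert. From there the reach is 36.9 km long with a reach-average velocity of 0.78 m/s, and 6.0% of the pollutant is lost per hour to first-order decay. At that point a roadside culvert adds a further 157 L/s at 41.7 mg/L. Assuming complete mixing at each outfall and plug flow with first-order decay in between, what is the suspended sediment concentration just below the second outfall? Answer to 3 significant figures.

Mixed concentration C = ΣQC/ΣQ = (950.0·27.00 + 109.0·349.0) / 1059 = 63690/1059 = 60.14 mg/L; combined flow 1059 L/s.
Travel time t = 36.9·1000 / 0.78 = 47310 s = 13.14 h.
6.0%/h lost → k = −ln(1 − 0.06) = 0.06188 h⁻¹.
First-order decay: C = 60.14·exp(−k·t) = 60.14·0.4435 = 26.67 mg/L.
At the second outfall, C = (1059·26.67 + 157.0·41.70) / (1059 + 157.0) = 28.61 mg/L.

28.6 mg/L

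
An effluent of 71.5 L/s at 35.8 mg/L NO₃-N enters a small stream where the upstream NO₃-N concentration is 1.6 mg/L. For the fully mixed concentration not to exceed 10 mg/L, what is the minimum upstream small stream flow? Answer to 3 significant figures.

Set C_mix = 10: (Q·1.600 + 71.50·35.80) / (Q + 71.50) = 10
→ Q = 71.50·(35.80 − 10)/(10 − 1.600) = 219.6 L/s.

220 L/s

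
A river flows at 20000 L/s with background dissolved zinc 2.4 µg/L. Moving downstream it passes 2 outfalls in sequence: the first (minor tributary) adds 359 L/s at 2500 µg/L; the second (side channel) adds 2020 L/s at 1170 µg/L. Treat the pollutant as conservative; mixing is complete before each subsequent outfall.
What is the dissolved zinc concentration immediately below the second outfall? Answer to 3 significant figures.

Below outfall 1: Q → 20360 L/s, C = (20000·2.400 + 359.0·2500)/20360 = 46.44 µg/L.
Below outfall 2: Q → 22380 L/s, C = (20360·46.44 + 2020·1170)/22380 = 147.9 µg/L.

148 µg/L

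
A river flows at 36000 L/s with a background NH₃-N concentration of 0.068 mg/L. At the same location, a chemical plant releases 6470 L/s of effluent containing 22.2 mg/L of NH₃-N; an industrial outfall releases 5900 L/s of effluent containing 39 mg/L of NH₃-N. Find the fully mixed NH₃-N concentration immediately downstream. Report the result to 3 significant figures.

Mixed concentration C = ΣQC/ΣQ = (36000·0.06800 + 6470·22.20 + 5900·39.00) / 48370 = 376200/48370 = 7.777 mg/L.

7.78 mg/L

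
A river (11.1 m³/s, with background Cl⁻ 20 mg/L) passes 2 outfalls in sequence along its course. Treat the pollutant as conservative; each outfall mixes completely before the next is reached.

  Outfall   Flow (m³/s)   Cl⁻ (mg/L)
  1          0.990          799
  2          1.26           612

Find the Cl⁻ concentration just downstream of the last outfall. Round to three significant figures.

134 mg/L

Outfall 1: combined Q = 12.09 m³/s; C = (11.10·20.00 + 0.9900·799.0)/12.09 = 83.79 mg/L.
Outfall 2: combined Q = 13.35 m³/s; C = (12.09·83.79 + 1.260·612.0)/13.35 = 133.6 mg/L.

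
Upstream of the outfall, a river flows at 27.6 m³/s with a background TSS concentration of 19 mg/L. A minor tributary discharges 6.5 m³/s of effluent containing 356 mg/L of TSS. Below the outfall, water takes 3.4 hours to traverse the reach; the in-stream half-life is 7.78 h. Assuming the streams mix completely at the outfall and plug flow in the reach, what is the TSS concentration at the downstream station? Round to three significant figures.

61.5 mg/L

Mass balance: C = (27.60·19.00 + 6.500·356.0) / 34.10 = 2838/34.10 = 83.24 mg/L.
Half-life 7.78 h → k = ln 2 / 7.78 = 0.08909 h⁻¹ = 2.138 d⁻¹.
After decay, C = 83.24 × e^(−kt) = 83.24 × 0.7387 = 61.48 mg/L.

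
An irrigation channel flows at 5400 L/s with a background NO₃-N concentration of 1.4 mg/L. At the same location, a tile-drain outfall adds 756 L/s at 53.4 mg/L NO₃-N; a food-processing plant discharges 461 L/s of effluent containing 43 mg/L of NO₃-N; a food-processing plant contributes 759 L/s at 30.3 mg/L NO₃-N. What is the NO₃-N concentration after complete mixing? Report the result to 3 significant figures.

12.3 mg/L

After mixing, C = (5400·1.400 + 756.0·53.40 + 461.0·43.00 + 759.0·30.30) / 7376 = 90750/7376 = 12.30 mg/L.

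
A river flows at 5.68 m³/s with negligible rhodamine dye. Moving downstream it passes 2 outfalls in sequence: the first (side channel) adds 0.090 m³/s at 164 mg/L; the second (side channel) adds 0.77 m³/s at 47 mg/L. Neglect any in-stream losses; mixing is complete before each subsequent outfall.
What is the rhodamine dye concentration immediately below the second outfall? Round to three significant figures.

Below outfall 1: Q → 5.770 m³/s, C = (5.680·0 + 0.09000·164.0)/5.770 = 2.558 mg/L.
Below outfall 2: Q → 6.540 m³/s, C = (5.770·2.558 + 0.7700·47.00)/6.540 = 7.791 mg/L.

7.79 mg/L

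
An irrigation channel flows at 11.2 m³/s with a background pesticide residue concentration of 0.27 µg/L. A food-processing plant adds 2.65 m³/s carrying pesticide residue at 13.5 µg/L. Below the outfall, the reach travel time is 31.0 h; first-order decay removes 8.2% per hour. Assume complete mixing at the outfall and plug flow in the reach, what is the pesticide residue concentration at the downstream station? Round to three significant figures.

0.197 µg/L

Mixed concentration C = ΣQC/ΣQ = (11.20·0.2700 + 2.650·13.50) / 13.85 = 38.80/13.85 = 2.801 µg/L.
8.2%/h lost → k = −ln(1 − 0.082) = 0.08556 h⁻¹.
After decay, C = 2.801 × e^(−kt) = 2.801 × 0.07049 = 0.1975 µg/L.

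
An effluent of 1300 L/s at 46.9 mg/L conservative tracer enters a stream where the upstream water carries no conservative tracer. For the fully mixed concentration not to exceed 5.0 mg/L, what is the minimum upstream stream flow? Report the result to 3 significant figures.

Set C_mix = 5.0: (Q·0 + 1300·46.90) / (Q + 1300) = 5.0
→ Q = 1300·(46.90 − 5.0)/(5.0 − 0) = 10890 L/s.

10900 L/s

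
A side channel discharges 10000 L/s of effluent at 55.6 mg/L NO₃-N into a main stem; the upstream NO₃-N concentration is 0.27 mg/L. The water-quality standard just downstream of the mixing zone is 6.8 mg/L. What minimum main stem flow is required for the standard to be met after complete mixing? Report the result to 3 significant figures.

74700 L/s

Set C_mix = 6.8: (Q·0.2700 + 10000·55.60) / (Q + 10000) = 6.8
→ Q = 10000·(55.60 − 6.8)/(6.8 − 0.2700) = 74730 L/s.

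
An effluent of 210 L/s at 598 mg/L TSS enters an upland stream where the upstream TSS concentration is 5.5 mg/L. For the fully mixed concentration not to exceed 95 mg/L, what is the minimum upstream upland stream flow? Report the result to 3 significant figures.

1180 L/s

Set C_mix = 95: (Q·5.500 + 210.0·598.0) / (Q + 210.0) = 95
→ Q = 210.0·(598.0 − 95)/(95 − 5.500) = 1180 L/s.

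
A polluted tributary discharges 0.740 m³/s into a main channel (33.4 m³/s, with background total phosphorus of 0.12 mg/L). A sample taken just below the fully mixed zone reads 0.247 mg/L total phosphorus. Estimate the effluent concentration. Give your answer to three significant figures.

5.98 mg/L

Mass balance: 33.40·0.1200 + 0.7400·Cₑ = 34.14·0.2470
→ Cₑ = (34.14·0.2470 − 33.40·0.1200) / 0.7400 = 5.979 mg/L.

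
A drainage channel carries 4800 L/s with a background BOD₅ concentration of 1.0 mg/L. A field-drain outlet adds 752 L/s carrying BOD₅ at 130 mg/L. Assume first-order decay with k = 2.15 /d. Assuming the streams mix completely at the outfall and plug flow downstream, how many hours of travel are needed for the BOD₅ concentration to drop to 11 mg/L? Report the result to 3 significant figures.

Mixed concentration C = ΣQC/ΣQ = (4800·1.000 + 752.0·130.0) / 5552 = 102600/5552 = 18.47 mg/L.
18.47·exp(−k·t) = 11 → t = ln(18.47/11)/k = 20830 s = 5.787 h.

5.79 h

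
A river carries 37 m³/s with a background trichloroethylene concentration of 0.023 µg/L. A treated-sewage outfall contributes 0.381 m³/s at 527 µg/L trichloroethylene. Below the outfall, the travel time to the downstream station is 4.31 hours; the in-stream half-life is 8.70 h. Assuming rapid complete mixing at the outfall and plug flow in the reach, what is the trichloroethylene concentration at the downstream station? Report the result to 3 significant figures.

3.83 µg/L

Mixed concentration C = ΣQC/ΣQ = (37.00·0.02300 + 0.3810·527.0) / 37.38 = 201.6/37.38 = 5.394 µg/L.
Half-life 8.70 h → k = ln 2 / 8.70 = 0.07967 h⁻¹ = 1.912 d⁻¹.
Applying C = C₀e^(−kt): 5.394 × 0.7094 = 3.826 µg/L.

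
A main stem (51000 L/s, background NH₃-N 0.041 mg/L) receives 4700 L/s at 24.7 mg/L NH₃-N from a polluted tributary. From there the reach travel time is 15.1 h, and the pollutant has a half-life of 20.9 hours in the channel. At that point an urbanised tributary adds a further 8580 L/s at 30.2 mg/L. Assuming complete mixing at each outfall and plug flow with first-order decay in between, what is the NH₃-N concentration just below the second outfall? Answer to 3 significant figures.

5.15 mg/L

After mixing, C = (51000·0.04100 + 4700·24.70) / 55700 = 118200/55700 = 2.122 mg/L; combined flow 55700 L/s.
Half-life 20.9 h → k = ln 2 / 20.9 = 0.03316 h⁻¹ = 0.7960 d⁻¹.
After decay, C = 2.122 × e^(−kt) = 2.122 × 0.6061 = 1.286 mg/L.
At the second outfall, C = (55700·1.286 + 8580·30.20) / (55700 + 8580) = 5.145 mg/L.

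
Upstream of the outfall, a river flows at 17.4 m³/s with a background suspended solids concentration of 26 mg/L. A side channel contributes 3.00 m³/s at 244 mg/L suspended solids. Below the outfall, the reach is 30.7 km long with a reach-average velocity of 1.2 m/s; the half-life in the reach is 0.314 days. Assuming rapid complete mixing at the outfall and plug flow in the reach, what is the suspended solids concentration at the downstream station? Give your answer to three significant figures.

30.2 mg/L

After mixing, C = (17.40·26.00 + 3.000·244.0) / 20.40 = 1184/20.40 = 58.06 mg/L.
Travel time t = 30.7·1000 / 1.2 = 25580 s = 7.106 h.
Half-life 0.314 d → k = ln 2 / 0.314 = 2.207 d⁻¹.
First-order decay: C = 58.06·exp(−k·t) = 58.06·0.5201 = 30.20 mg/L.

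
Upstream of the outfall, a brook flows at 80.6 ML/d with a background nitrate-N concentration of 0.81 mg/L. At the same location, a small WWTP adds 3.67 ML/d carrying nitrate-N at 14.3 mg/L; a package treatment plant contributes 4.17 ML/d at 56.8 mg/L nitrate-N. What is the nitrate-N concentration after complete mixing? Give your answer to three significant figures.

4.01 mg/L

Flow-weighted average: C = (80.60·0.8100 + 3.670·14.30 + 4.170·56.80) / 88.44 = 354.6/88.44 = 4.010 mg/L.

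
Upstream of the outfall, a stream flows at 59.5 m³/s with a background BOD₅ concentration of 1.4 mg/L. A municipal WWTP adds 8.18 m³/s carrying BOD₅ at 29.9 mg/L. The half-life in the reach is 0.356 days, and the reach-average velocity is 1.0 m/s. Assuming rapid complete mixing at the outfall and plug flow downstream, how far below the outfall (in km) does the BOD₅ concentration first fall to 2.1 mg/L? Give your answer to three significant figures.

Mixed concentration C = ΣQC/ΣQ = (59.50·1.400 + 8.180·29.90) / 67.68 = 327.9/67.68 = 4.845 mg/L.
Half-life 0.356 d → k = ln 2 / 0.356 = 1.947 d⁻¹.
Set 4.845·exp(−k·t) = 2.1 → t = ln(4.845/2.1)/k = 37090 s = 10.30 h.
Distance = v·t = 1.0·37090 = 37090 m = 37.09 km.

37.1 km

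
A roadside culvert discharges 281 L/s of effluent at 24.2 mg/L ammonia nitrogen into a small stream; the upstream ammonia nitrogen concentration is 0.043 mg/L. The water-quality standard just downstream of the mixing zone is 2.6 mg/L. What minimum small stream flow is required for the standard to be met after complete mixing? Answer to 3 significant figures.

Set C_mix = 2.6: (Q·0.04300 + 281.0·24.20) / (Q + 281.0) = 2.6
→ Q = 281.0·(24.20 − 2.6)/(2.6 − 0.04300) = 2374 L/s.

2370 L/s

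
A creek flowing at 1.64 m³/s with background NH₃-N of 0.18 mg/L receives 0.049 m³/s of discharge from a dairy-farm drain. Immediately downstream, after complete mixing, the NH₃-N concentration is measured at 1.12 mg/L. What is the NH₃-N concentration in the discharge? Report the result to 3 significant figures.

32.6 mg/L

Mass balance: 1.640·0.1800 + 0.04900·Cₑ = 1.689·1.120
→ Cₑ = (1.689·1.120 − 1.640·0.1800) / 0.04900 = 32.58 mg/L.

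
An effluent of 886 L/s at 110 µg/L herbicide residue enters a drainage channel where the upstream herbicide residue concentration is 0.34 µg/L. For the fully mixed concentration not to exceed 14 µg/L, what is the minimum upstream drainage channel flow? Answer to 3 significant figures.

Set C_mix = 14: (Q·0.3400 + 886.0·110.0) / (Q + 886.0) = 14
→ Q = 886.0·(110.0 − 14)/(14 − 0.3400) = 6227 L/s.

6230 L/s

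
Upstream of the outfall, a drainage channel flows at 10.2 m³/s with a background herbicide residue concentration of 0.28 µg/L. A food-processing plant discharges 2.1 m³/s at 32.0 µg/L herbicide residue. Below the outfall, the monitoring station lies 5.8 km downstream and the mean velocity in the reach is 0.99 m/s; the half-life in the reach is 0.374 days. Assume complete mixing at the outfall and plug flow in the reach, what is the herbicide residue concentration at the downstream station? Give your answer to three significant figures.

Conservation of mass: C = (10.20·0.2800 + 2.100·32.00) / 12.30 = 70.06/12.30 = 5.696 µg/L.
Travel time t = 5.8·1000 / 0.99 = 5859 s = 1.627 h.
Half-life 0.374 d → k = ln 2 / 0.374 = 1.853 d⁻¹.
Decay over the reach: 5.696·exp(−kt) = 5.696·0.8819 = 5.023 µg/L.

5.02 µg/L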